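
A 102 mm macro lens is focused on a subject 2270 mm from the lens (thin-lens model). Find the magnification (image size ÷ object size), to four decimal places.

0.0470×

Thin lens: 1/f = 1/dₒ + 1/dᵢ → 1/dᵢ = 1/102 − 1/2270 = 0.0093634 mm⁻¹, so dᵢ ≈ 106.7989 mm.
Magnification m = dᵢ/dₒ = 106.7989/2270 ≈ 0.04705.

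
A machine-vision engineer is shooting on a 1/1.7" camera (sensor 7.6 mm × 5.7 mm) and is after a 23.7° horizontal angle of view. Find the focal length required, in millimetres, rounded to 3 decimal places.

18.111 mm

From α = 2·arctan(w/2f) we get f = w / (2·tan(α/2)).
With w = 7.6 mm and α/2 = 11.85°, tan(α/2) ≈ 0.20982, so f ≈ 7.6 / 0.41964 ≈ 18.1106 mm.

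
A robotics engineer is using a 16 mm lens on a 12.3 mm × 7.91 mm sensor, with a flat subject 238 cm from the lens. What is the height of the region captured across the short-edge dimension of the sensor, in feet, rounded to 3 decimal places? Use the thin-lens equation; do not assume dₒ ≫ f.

3.834 ft

dₒ: 238 cm = 2380 mm.
Similar triangles through the lens centre give W/dₒ = h/dᵢ; with 1/f = 1/dₒ + 1/dᵢ this gives W = h·(dₒ − f)/f.
W = 7.91 mm × (2380 − 16) / 16 = 7.91 × 147.7500 ≈ 1168.703 mm = 1168.703/304.8 ft = 3.83433 ft.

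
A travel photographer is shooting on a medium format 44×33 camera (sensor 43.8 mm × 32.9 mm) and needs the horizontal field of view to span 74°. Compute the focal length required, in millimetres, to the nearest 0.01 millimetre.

From α = 2·arctan(w/2f) we get f = w / (2·tan(α/2)).
With w = 43.8 mm and α/2 = 37°, tan(α/2) ≈ 0.75355, so f ≈ 43.8 / 1.50711 ≈ 29.0623 mm.

29.06 mm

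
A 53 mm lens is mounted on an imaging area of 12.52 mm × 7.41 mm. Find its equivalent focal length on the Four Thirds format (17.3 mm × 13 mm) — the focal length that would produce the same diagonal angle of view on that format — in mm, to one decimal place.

Sensor diagonal = √(12.52² + 7.41²) = √211.6585 ≈ 14.5485 mm.
Sensor diagonal = √(17.3² + 13²) = √468.2900 ≈ 21.6400 mm.
Equal angle of view means equal diagonal/f ratio, so f₂ = f₁ · (diagonal₂/diagonal₁) = 53 × 21.6400/14.5485.
f₂ = 53 × 1.48744 ≈ 78.834 mm.

78.8 mm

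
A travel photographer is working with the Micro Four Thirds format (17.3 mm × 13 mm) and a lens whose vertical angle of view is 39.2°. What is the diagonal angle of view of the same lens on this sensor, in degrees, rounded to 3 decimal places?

61.314°

From the vertical AOV: f = 13 / (2·tan(19.6°)) = 13 / 0.71217 ≈ 18.2541 mm.
Sensor diagonal = √(17.3² + 13²) = √468.2900 ≈ 21.6400 mm.
Diagonal AOV = 2·arctan(21.6400 / (2 × 18.2541)) = 2·arctan(0.59274) ≈ 61.3141°.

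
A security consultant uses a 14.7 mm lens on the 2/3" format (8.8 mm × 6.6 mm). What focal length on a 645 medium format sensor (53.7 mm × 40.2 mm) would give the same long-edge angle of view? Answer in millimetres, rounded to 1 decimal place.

Equal angle of view means equal width/f ratio, so f₂ = f₁ · (width₂/width₁) = 14.7 × 53.7/8.8.
f₂ = 14.7 × 6.10227 ≈ 89.703 mm.

89.7 mm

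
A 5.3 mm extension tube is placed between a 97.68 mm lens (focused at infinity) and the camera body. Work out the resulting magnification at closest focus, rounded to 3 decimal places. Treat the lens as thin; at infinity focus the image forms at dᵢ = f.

0.054×

The tube moves the image plane from f to f + e, so dᵢ = 97.68 + 5.3 = 102.98 mm. Focus is achieved when 1/f = 1/dₒ + 1/dᵢ, giving dₒ = 1/(1/f − 1/(f+e)).
Magnification m = dᵢ/dₒ = (f+e)·(1/f − 1/(f+e)) = e/f = 5.3/97.68 ≈ 0.0543.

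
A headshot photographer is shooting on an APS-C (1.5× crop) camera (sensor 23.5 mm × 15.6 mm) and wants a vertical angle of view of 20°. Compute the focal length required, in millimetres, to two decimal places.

44.24 mm

From α = 2·arctan(h/2f) we get f = h / (2·tan(α/2)).
With h = 15.6 mm and α/2 = 10°, tan(α/2) ≈ 0.17633, so f ≈ 15.6 / 0.35265 ≈ 44.2360 mm.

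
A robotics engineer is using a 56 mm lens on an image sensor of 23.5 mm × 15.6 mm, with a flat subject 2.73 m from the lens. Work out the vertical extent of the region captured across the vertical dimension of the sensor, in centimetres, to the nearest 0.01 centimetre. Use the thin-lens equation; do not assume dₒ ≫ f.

74.49 cm

dₒ: 2.73 m = 2730 mm.
Similar triangles through the lens centre give W/dₒ = h/dᵢ; with 1/f = 1/dₒ + 1/dᵢ this gives W = h·(dₒ − f)/f.
W = 15.6 mm × (2730 − 56) / 56 = 15.6 × 47.7500 ≈ 744.900 mm = 74.49 cm.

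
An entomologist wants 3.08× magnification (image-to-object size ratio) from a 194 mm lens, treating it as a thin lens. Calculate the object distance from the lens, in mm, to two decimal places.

256.99 mm

With m = dᵢ/dₒ and 1/f = 1/dₒ + 1/dᵢ, substituting dᵢ = m·dₒ gives 1/f = (1 + 1/m)/dₒ, hence dₒ = f·(1 + 1/m).
dₒ = 194 × (1 + 1/3.08) = 194 × 1.32468 ≈ 256.987 mm.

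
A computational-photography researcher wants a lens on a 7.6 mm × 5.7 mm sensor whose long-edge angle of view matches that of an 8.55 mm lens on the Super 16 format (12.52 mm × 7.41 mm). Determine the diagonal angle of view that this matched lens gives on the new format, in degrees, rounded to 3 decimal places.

84.930°

Equal long-edge AOV ⇒ f₂ = f₁ · 7.6/12.52 = 8.55 × 0.60703 ≈ 5.1901 mm.
Sensor diagonal = √(7.6² + 5.7²) = √90.2500 ≈ 9.5000 mm.
Diagonal AOV on the new format = 2·arctan(9.5000 / (2 × 5.1901)) = 2·arctan(0.91520) ≈ 84.9298°.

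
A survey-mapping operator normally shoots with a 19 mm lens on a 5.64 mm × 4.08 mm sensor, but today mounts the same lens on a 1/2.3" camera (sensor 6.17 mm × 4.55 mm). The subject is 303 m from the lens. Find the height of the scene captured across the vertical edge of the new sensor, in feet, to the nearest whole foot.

238 ft

The focal length stays 19 mm; the relevant sensor dimension is now h = 4.55 mm. Object distance dₒ = 303 m = 303000 mm.
Thin-lens field height W = h·(dₒ − f)/f = 4.55 × (303000 − 19)/19 ≈ 72555.976 mm = 72555.976/304.8 ft = 238.045 ft.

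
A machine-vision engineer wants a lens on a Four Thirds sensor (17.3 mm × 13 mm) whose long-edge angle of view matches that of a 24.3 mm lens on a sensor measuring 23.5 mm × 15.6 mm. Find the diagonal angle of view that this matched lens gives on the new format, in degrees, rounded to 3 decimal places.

62.335°

Equal long-edge AOV ⇒ f₂ = f₁ · 17.3/23.5 = 24.3 × 0.73617 ≈ 17.8889 mm.
Sensor diagonal = √(17.3² + 13²) = √468.2900 ≈ 21.6400 mm.
Diagonal AOV on the new format = 2·arctan(21.6400 / (2 × 17.8889)) = 2·arctan(0.60484) ≈ 62.3347°.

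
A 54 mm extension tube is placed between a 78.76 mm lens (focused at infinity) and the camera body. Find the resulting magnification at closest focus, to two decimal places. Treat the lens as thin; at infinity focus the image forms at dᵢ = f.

The tube moves the image plane from f to f + e, so dᵢ = 78.76 + 54 = 132.76 mm. Focus is achieved when 1/f = 1/dₒ + 1/dᵢ, giving dₒ = 1/(1/f − 1/(f+e)).
Magnification m = dᵢ/dₒ = (f+e)·(1/f − 1/(f+e)) = e/f = 54/78.76 ≈ 0.6856.

0.69×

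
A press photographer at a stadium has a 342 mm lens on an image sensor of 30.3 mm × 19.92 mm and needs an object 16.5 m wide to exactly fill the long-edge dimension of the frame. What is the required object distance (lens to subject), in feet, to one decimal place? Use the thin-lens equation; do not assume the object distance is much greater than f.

W: 16.5 m = 16500 mm.
Magnification m = w/W = dᵢ/dₒ; combined with 1/f = 1/dₒ + 1/dᵢ this gives dₒ = f·(1 + W/w).
dₒ = 342 mm × (1 + 16500/30.3) = 342 × 545.5545 ≈ 186579.624 mm = 186579.624/304.8 ft = 612.138 ft.

612.1 ft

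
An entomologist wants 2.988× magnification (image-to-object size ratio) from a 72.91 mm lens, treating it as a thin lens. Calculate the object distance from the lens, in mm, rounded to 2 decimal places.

With m = dᵢ/dₒ and 1/f = 1/dₒ + 1/dᵢ, substituting dᵢ = m·dₒ gives 1/f = (1 + 1/m)/dₒ, hence dₒ = f·(1 + 1/m).
dₒ = 72.91 × (1 + 1/2.988) = 72.91 × 1.33467 ≈ 97.311 mm.

97.31 mm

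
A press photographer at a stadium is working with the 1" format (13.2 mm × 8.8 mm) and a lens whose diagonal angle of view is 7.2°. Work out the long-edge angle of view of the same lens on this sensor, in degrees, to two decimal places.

5.99°

Sensor diagonal = √(13.2² + 8.8²) = √251.6800 ≈ 15.8644 mm.
From the diagonal AOV: f = 15.8644 / (2·tan(3.6°)) = 15.8644 / 0.12583 ≈ 126.0789 mm.
Long-edge AOV = 2·arctan(13.2 / (2 × 126.0789)) = 2·arctan(0.05235) ≈ 5.9932°.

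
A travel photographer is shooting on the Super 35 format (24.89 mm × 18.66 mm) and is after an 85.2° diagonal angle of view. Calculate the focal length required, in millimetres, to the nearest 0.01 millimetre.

Sensor diagonal = √(24.89² + 18.66²) = √967.7077 ≈ 31.1080 mm.
From α = 2·arctan(d/2f) we get f = d / (2·tan(α/2)).
With d = 31.1080 mm and α/2 = 42.6°, tan(α/2) ≈ 0.91955, so f ≈ 31.1080 / 1.83909 ≈ 16.9148 mm.

16.91 mm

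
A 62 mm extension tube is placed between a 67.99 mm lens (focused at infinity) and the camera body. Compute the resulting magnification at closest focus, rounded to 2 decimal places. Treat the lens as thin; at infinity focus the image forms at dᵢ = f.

The tube moves the image plane from f to f + e, so dᵢ = 67.99 + 62 = 129.99 mm. Focus is achieved when 1/f = 1/dₒ + 1/dᵢ, giving dₒ = 1/(1/f − 1/(f+e)).
Magnification m = dᵢ/dₒ = (f+e)·(1/f − 1/(f+e)) = e/f = 62/67.99 ≈ 0.9119.

0.91×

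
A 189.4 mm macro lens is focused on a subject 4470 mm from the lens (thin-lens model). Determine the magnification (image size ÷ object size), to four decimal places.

0.0442×

Thin lens: 1/f = 1/dₒ + 1/dᵢ → 1/dᵢ = 1/189.4 − 1/4470 = 0.0050561 mm⁻¹, so dᵢ ≈ 197.7802 mm.
Magnification m = dᵢ/dₒ = 197.7802/4470 ≈ 0.04425.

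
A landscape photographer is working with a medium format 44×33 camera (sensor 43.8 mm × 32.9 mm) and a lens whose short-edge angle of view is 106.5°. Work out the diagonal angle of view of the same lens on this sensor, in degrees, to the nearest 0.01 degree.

131.69°

From the short-edge AOV: f = 32.9 / (2·tan(53.25°)) = 32.9 / 2.67832 ≈ 12.2838 mm.
Sensor diagonal = √(43.8² + 32.9²) = √3000.8500 ≈ 54.7800 mm.
Diagonal AOV = 2·arctan(54.7800 / (2 × 12.2838)) = 2·arctan(2.22977) ≈ 131.6897°.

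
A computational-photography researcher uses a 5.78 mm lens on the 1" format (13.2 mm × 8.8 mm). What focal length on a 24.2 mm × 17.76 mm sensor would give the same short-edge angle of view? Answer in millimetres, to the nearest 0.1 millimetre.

Equal angle of view means equal height/f ratio, so f₂ = f₁ · (height₂/height₁) = 5.78 × 17.76/8.8.
f₂ = 5.78 × 2.01818 ≈ 11.665 mm.

11.7 mm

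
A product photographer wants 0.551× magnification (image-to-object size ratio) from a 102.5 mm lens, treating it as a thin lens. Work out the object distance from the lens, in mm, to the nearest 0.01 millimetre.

With m = dᵢ/dₒ and 1/f = 1/dₒ + 1/dᵢ, substituting dᵢ = m·dₒ gives 1/f = (1 + 1/m)/dₒ, hence dₒ = f·(1 + 1/m).
dₒ = 102.5 × (1 + 1/0.551) = 102.5 × 2.81488 ≈ 288.525 mm.

288.53 mm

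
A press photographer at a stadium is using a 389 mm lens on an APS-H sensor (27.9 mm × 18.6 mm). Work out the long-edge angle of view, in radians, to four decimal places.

Angle of view α = 2·arctan(w/2f) with w = 27.9 mm and f = 389 mm.
w/2f = 0.03586; arctan(0.03586) ≈ 0.0358 rad, so α ≈ 0.0717 rad.

0.0717 rad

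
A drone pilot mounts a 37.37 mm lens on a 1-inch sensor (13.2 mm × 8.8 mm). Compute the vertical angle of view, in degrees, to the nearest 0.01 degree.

Angle of view α = 2·arctan(h/2f) with h = 8.8 mm and f = 37.37 mm.
h/2f = 0.11774; arctan(0.11774) ≈ 6.7152°, so α ≈ 13.4303°.

13.43°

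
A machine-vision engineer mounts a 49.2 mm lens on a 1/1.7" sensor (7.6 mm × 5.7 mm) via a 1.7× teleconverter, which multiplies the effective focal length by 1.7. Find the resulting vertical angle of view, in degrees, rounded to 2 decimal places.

3.90°

Effective focal length f = 49.2 × 1.7 = 83.64 mm.
α = 2·arctan(5.7 / (2 × 83.64)) = 2·arctan(0.03407) ≈ 3.9032°.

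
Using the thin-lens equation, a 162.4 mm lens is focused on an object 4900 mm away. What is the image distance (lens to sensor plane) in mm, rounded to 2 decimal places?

1/dᵢ = 1/f − 1/dₒ = 1/162.4 − 1/4900 = 0.0059536 mm⁻¹.
dᵢ = 1/0.0059536 ≈ 167.9669 mm.

167.97 mm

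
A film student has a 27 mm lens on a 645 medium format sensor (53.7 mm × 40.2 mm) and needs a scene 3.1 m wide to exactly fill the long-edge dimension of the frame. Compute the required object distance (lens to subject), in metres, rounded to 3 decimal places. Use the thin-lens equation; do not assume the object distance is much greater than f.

1.586 m

W: 3.1 m = 3100 mm.
Magnification m = w/W = dᵢ/dₒ; combined with 1/f = 1/dₒ + 1/dᵢ this gives dₒ = f·(1 + W/w).
dₒ = 27 mm × (1 + 3100/53.7) = 27 × 58.7281 ≈ 1585.659 mm = 1.58566 m.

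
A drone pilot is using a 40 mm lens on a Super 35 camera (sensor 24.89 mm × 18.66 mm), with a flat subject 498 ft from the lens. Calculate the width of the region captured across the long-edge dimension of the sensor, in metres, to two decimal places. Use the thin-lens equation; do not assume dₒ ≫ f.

dₒ: 498 ft × 304.8 mm/ft = 151790.40 mm.
Similar triangles through the lens centre give W/dₒ = w/dᵢ; with 1/f = 1/dₒ + 1/dᵢ this gives W = w·(dₒ − f)/f.
W = 24.89 mm × (151790 − 40) / 40 = 24.89 × 3793.7599 ≈ 94426.683 mm = 94.4267 m.

94.43 m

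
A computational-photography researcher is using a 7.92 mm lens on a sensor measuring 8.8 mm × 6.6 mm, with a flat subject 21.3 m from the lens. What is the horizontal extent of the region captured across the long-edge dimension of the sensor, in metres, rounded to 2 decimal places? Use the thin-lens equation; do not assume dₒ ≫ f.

23.66 m

dₒ: 21.3 m = 21300 mm.
Similar triangles through the lens centre give W/dₒ = w/dᵢ; with 1/f = 1/dₒ + 1/dᵢ this gives W = w·(dₒ − f)/f.
W = 8.8 mm × (21300 − 7.92) / 7.92 = 8.8 × 2688.3939 ≈ 23657.867 mm = 23.6579 m.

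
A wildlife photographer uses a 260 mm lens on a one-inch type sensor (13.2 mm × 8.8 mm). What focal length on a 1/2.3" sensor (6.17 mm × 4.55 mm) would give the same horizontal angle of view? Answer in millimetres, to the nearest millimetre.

Equal angle of view means equal width/f ratio, so f₂ = f₁ · (width₂/width₁) = 260 × 6.17/13.2.
f₂ = 260 × 0.46742 ≈ 121.530 mm.

122 mm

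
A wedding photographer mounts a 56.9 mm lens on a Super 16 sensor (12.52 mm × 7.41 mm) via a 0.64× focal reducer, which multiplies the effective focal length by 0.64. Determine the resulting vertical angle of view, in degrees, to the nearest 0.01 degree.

Effective focal length f = 56.9 × 0.64 = 36.416 mm.
α = 2·arctan(7.41 / (2 × 36.416)) = 2·arctan(0.10174) ≈ 11.6187°.

11.62°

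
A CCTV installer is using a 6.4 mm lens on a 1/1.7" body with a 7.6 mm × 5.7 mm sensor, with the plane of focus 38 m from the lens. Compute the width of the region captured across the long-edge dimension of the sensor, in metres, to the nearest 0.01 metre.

45.12 m

dₒ: 38 m = 38000 mm.
Similar triangles through the lens centre give W/dₒ = w/dᵢ; with 1/f = 1/dₒ + 1/dᵢ this gives W = w·(dₒ − f)/f.
W = 7.6 mm × (38000 − 6.4) / 6.4 = 7.6 × 5936.5000 ≈ 45117.400 mm = 45.1174 m.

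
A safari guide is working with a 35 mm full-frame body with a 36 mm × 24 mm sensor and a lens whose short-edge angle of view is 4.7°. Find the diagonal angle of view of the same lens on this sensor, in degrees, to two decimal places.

8.46°

From the short-edge AOV: f = 24 / (2·tan(2.35°)) = 24 / 0.08208 ≈ 292.4101 mm.
Sensor diagonal = √(36² + 24²) = √1872.0000 ≈ 43.2666 mm.
Diagonal AOV = 2·arctan(43.2666 / (2 × 292.4101)) = 2·arctan(0.07398) ≈ 8.4624°.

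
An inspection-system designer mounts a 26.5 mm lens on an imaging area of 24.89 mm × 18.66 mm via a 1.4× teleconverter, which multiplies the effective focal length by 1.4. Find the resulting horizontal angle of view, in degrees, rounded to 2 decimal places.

37.09°

Effective focal length f = 26.5 × 1.4 = 37.1 mm.
α = 2·arctan(24.89 / (2 × 37.1)) = 2·arctan(0.33544) ≈ 37.0875°.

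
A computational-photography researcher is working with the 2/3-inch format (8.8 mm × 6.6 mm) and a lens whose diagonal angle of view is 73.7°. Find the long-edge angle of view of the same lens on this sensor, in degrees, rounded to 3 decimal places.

61.891°

Sensor diagonal = √(8.8² + 6.6²) = √121.0000 ≈ 11.0000 mm.
From the diagonal AOV: f = 11.0000 / (2·tan(36.85°)) = 11.0000 / 1.49892 ≈ 7.3386 mm.
Long-edge AOV = 2·arctan(8.8 / (2 × 7.3386)) = 2·arctan(0.59957) ≈ 61.8909°.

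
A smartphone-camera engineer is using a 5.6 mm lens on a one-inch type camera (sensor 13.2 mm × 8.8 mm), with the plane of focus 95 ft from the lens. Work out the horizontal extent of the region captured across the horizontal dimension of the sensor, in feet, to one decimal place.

dₒ: 95 ft × 304.8 mm/ft = 28956.00 mm.
Similar triangles through the lens centre give W/dₒ = w/dᵢ; with 1/f = 1/dₒ + 1/dᵢ this gives W = w·(dₒ − f)/f.
W = 13.2 mm × (28956 − 5.6) / 5.6 = 13.2 × 5169.7141 ≈ 68240.226 mm = 68240.226/304.8 ft = 223.885 ft.

223.9 ft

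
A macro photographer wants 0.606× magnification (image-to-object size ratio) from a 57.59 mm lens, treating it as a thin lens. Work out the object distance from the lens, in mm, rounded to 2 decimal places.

With m = dᵢ/dₒ and 1/f = 1/dₒ + 1/dᵢ, substituting dᵢ = m·dₒ gives 1/f = (1 + 1/m)/dₒ, hence dₒ = f·(1 + 1/m).
dₒ = 57.59 × (1 + 1/0.606) = 57.59 × 2.65017 ≈ 152.623 mm.

152.62 mm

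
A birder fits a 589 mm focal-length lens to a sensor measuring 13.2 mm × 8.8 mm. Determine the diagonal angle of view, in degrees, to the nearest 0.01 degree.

1.54°

Sensor diagonal = √(13.2² + 8.8²) = √251.6800 ≈ 15.8644 mm.
Angle of view α = 2·arctan(d/2f) with d = 15.8644 mm and f = 589 mm.
d/2f = 0.01347; arctan(0.01347) ≈ 0.7716°, so α ≈ 1.5431°.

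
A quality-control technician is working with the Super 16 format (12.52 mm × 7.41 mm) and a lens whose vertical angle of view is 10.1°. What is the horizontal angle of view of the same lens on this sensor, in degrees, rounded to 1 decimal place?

From the vertical AOV: f = 7.41 / (2·tan(5.05°)) = 7.41 / 0.17674 ≈ 41.9269 mm.
Horizontal AOV = 2·arctan(12.52 / (2 × 41.9269)) = 2·arctan(0.14931) ≈ 16.9839°.

17.0°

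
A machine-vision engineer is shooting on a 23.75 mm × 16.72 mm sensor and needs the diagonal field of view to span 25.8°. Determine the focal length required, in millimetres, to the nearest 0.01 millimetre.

63.41 mm

Sensor diagonal = √(23.75² + 16.72²) = √843.6209 ≈ 29.0452 mm.
From α = 2·arctan(d/2f) we get f = d / (2·tan(α/2)).
With d = 29.0452 mm and α/2 = 12.9°, tan(α/2) ≈ 0.22903, so f ≈ 29.0452 / 0.45806 ≈ 63.4089 mm.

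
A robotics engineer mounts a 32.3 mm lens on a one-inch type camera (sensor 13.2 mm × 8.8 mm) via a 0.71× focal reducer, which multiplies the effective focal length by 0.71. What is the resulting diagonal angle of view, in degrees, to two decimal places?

38.16°

Effective focal length f = 32.3 × 0.71 = 22.933 mm.
Sensor diagonal = √(13.2² + 8.8²) = √251.6800 ≈ 15.8644 mm.
α = 2·arctan(15.864 / (2 × 22.933)) = 2·arctan(0.34589) ≈ 38.1596°.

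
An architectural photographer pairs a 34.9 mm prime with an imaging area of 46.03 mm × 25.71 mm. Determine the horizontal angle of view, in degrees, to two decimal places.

66.81°

Angle of view α = 2·arctan(w/2f) with w = 46.03 mm and f = 34.9 mm.
w/2f = 0.65946; arctan(0.65946) ≈ 33.4031°, so α ≈ 66.8062°.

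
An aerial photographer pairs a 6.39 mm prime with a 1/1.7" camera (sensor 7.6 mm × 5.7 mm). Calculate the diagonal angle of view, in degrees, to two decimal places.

Sensor diagonal = √(7.6² + 5.7²) = √90.2500 ≈ 9.5000 mm.
Angle of view α = 2·arctan(d/2f) with d = 9.5000 mm and f = 6.39 mm.
d/2f = 0.74335; arctan(0.74335) ≈ 36.6252°, so α ≈ 73.2505°.

73.25°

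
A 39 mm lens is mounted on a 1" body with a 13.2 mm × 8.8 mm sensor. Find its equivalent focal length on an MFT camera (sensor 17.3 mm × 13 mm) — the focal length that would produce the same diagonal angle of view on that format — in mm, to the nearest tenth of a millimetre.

53.2 mm

Sensor diagonal = √(13.2² + 8.8²) = √251.6800 ≈ 15.8644 mm.
Sensor diagonal = √(17.3² + 13²) = √468.2900 ≈ 21.6400 mm.
Equal angle of view means equal diagonal/f ratio, so f₂ = f₁ · (diagonal₂/diagonal₁) = 39 × 21.6400/15.8644.
f₂ = 39 × 1.36406 ≈ 53.198 mm.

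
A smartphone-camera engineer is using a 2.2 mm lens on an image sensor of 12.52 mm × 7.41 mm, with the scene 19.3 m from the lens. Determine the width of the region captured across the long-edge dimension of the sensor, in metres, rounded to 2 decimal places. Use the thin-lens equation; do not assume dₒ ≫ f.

dₒ: 19.3 m = 19300 mm.
Similar triangles through the lens centre give W/dₒ = w/dᵢ; with 1/f = 1/dₒ + 1/dᵢ this gives W = w·(dₒ − f)/f.
W = 12.52 mm × (19300 − 2.2) / 2.2 = 12.52 × 8771.7273 ≈ 109822.025 mm = 109.822 m.

109.82 m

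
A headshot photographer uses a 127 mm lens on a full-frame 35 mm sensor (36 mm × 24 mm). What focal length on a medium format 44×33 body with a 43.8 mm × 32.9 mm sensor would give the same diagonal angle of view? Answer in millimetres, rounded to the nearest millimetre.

161 mm

Sensor diagonal = √(36² + 24²) = √1872.0000 ≈ 43.2666 mm.
Sensor diagonal = √(43.8² + 32.9²) = √3000.8500 ≈ 54.7800 mm.
Equal angle of view means equal diagonal/f ratio, so f₂ = f₁ · (diagonal₂/diagonal₁) = 127 × 54.7800/43.2666.
f₂ = 127 × 1.26610 ≈ 160.795 mm.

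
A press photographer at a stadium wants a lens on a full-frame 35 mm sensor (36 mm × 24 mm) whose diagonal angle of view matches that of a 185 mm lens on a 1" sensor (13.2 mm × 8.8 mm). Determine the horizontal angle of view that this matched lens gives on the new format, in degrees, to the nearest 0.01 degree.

4.09°

Sensor diagonal = √(13.2² + 8.8²) = √251.6800 ≈ 15.8644 mm.
Sensor diagonal = √(36² + 24²) = √1872.0000 ≈ 43.2666 mm.
Equal diagonal AOV ⇒ f₂ = f₁ · 43.2666/15.8644 = 185 × 2.72727 ≈ 504.5455 mm.
Horizontal AOV on the new format = 2·arctan(36 / (2 × 504.5455)) = 2·arctan(0.03568) ≈ 4.0864°.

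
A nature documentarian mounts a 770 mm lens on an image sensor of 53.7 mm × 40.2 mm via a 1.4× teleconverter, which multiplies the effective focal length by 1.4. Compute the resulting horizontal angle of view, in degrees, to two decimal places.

Effective focal length f = 770 × 1.4 = 1078 mm.
α = 2·arctan(53.7 / (2 × 1078)) = 2·arctan(0.02491) ≈ 2.8536°.

2.85°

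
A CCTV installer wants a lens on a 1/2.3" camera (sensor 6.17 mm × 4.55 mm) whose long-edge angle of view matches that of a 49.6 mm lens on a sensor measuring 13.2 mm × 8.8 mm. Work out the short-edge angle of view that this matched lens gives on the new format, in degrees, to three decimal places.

Equal long-edge AOV ⇒ f₂ = f₁ · 6.17/13.2 = 49.6 × 0.46742 ≈ 23.1842 mm.
Short-edge AOV on the new format = 2·arctan(4.55 / (2 × 23.1842)) = 2·arctan(0.09813) ≈ 11.2086°.

11.209°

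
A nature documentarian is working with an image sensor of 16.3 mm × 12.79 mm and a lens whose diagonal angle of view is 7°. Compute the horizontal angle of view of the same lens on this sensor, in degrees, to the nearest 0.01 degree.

Sensor diagonal = √(16.3² + 12.79²) = √429.2741 ≈ 20.7189 mm.
From the diagonal AOV: f = 20.7189 / (2·tan(3.5°)) = 20.7189 / 0.12233 ≈ 169.3758 mm.
Horizontal AOV = 2·arctan(16.3 / (2 × 169.3758)) = 2·arctan(0.04812) ≈ 5.5097°.

5.51°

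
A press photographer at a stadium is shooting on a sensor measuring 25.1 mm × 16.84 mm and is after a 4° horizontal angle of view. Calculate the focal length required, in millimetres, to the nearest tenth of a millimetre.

From α = 2·arctan(w/2f) we get f = w / (2·tan(α/2)).
With w = 25.1 mm and α/2 = 2°, tan(α/2) ≈ 0.03492, so f ≈ 25.1 / 0.06984 ≈ 359.3850 mm.

359.4 mm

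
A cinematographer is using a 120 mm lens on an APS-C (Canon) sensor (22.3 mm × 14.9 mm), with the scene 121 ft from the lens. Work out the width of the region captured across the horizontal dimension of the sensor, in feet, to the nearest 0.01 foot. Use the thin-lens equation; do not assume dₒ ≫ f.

dₒ: 121 ft × 304.8 mm/ft = 36880.80 mm.
Similar triangles through the lens centre give W/dₒ = w/dᵢ; with 1/f = 1/dₒ + 1/dᵢ this gives W = w·(dₒ − f)/f.
W = 22.3 mm × (36880.8 − 120) / 120 = 22.3 × 306.3400 ≈ 6831.382 mm = 6831.382/304.8 ft = 22.4127 ft.

22.41 ft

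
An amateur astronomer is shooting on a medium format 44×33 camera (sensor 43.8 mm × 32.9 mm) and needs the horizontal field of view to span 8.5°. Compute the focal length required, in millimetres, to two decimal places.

294.70 mm

From α = 2·arctan(w/2f) we get f = w / (2·tan(α/2)).
With w = 43.8 mm and α/2 = 4.25°, tan(α/2) ≈ 0.07431, so f ≈ 43.8 / 0.14863 ≈ 294.7001 mm.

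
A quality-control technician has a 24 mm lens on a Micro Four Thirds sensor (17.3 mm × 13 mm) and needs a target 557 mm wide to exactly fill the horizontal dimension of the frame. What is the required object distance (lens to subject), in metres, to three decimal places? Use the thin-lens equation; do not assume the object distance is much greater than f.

0.797 m

Magnification m = w/W = dᵢ/dₒ; combined with 1/f = 1/dₒ + 1/dᵢ this gives dₒ = f·(1 + W/w).
dₒ = 24 mm × (1 + 557/17.3) = 24 × 33.1965 ≈ 796.717 mm = 0.796717 m.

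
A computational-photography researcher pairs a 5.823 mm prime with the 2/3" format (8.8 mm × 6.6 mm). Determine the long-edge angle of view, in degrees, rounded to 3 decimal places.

74.151°

Angle of view α = 2·arctan(w/2f) with w = 8.8 mm and f = 5.823 mm.
w/2f = 0.75562; arctan(0.75562) ≈ 37.0756°, so α ≈ 74.1512°.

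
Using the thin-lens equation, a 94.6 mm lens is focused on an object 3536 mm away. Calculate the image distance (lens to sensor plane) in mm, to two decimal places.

97.20 mm

1/dᵢ = 1/f − 1/dₒ = 1/94.6 − 1/3536 = 0.0102880 mm⁻¹.
dᵢ = 1/0.0102880 ≈ 97.2004 mm.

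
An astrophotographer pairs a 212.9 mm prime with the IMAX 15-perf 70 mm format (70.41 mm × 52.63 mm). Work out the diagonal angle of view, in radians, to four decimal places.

Sensor diagonal = √(70.41² + 52.63²) = √7727.4850 ≈ 87.9061 mm.
Angle of view α = 2·arctan(d/2f) with d = 87.9061 mm and f = 212.9 mm.
d/2f = 0.20645; arctan(0.20645) ≈ 0.2036 rad, so α ≈ 0.4072 rad.

0.4072 rad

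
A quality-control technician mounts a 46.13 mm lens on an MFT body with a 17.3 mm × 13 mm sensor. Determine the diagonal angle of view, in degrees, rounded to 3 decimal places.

Sensor diagonal = √(17.3² + 13²) = √468.2900 ≈ 21.6400 mm.
Angle of view α = 2·arctan(d/2f) with d = 21.6400 mm and f = 46.13 mm.
d/2f = 0.23455; arctan(0.23455) ≈ 13.2004°, so α ≈ 26.4007°.

26.401°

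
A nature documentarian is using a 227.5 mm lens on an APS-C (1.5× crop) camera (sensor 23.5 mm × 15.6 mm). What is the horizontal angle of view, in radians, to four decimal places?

Angle of view α = 2·arctan(w/2f) with w = 23.5 mm and f = 227.5 mm.
w/2f = 0.05165; arctan(0.05165) ≈ 0.0516 rad, so α ≈ 0.1032 rad.

0.1032 rad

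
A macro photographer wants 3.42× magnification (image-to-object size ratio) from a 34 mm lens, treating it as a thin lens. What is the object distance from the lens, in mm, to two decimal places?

43.94 mm

With m = dᵢ/dₒ and 1/f = 1/dₒ + 1/dᵢ, substituting dᵢ = m·dₒ gives 1/f = (1 + 1/m)/dₒ, hence dₒ = f·(1 + 1/m).
dₒ = 34 × (1 + 1/3.42) = 34 × 1.29240 ≈ 43.942 mm.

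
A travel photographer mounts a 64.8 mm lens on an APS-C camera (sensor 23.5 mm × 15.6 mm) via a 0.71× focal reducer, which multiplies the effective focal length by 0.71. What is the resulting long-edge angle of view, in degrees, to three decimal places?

28.653°

Effective focal length f = 64.8 × 0.71 = 46.008 mm.
α = 2·arctan(23.5 / (2 × 46.008)) = 2·arctan(0.25539) ≈ 28.6531°.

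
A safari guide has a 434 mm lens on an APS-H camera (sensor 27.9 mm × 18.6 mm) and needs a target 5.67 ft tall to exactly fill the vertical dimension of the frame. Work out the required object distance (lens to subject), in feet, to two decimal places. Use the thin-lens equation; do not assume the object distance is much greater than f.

133.72 ft

W: 5.67 ft × 304.8 mm/ft = 1728.22 mm.
Magnification m = h/W = dᵢ/dₒ; combined with 1/f = 1/dₒ + 1/dᵢ this gives dₒ = f·(1 + W/h).
dₒ = 434 mm × (1 + 1728.22/18.6) = 434 × 93.9148 ≈ 40759.039 mm = 40759.039/304.8 ft = 133.724 ft.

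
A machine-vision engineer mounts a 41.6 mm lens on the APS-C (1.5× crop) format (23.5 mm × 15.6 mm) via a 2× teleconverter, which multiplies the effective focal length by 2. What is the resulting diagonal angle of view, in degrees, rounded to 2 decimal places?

19.24°

Effective focal length f = 41.6 × 2 = 83.2 mm.
Sensor diagonal = √(23.5² + 15.6²) = √795.6100 ≈ 28.2066 mm.
α = 2·arctan(28.207 / (2 × 83.2)) = 2·arctan(0.16951) ≈ 19.2416°.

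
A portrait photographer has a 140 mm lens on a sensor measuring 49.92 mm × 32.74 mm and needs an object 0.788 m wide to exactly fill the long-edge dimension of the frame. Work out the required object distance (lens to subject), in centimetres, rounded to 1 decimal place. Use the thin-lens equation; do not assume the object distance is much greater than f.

235.0 cm

W: 0.788 m = 788 mm.
Magnification m = w/W = dᵢ/dₒ; combined with 1/f = 1/dₒ + 1/dᵢ this gives dₒ = f·(1 + W/w).
dₒ = 140 mm × (1 + 788/49.92) = 140 × 16.7853 ≈ 2349.936 mm = 234.994 cm.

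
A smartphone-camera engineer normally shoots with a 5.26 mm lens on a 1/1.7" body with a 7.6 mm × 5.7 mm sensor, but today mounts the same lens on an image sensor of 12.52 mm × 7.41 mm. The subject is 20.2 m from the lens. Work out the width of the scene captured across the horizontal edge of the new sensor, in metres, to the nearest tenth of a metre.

48.1 m

The focal length stays 5.26 mm; the relevant sensor dimension is now w = 12.52 mm. Object distance dₒ = 20.2 m = 20200 mm.
Thin-lens field width W = w·(dₒ − f)/f = 12.52 × (20200 − 5.26)/5.26 ≈ 48068.088 mm = 48.0681 m.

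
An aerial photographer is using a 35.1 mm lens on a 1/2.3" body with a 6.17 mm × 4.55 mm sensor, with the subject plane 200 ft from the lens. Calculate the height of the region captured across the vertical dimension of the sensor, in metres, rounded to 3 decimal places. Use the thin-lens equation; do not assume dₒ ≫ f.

dₒ: 200 ft × 304.8 mm/ft = 60960.00 mm.
Similar triangles through the lens centre give W/dₒ = h/dᵢ; with 1/f = 1/dₒ + 1/dᵢ this gives W = h·(dₒ − f)/f.
W = 4.55 mm × (60960 − 35.1) / 35.1 = 4.55 × 1735.7521 ≈ 7897.672 mm = 7.89767 m.

7.898 m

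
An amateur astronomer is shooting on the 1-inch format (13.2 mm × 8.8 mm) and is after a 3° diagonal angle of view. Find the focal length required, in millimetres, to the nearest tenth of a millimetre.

302.9 mm

Sensor diagonal = √(13.2² + 8.8²) = √251.6800 ≈ 15.8644 mm.
From α = 2·arctan(d/2f) we get f = d / (2·tan(α/2)).
With d = 15.8644 mm and α/2 = 1.5°, tan(α/2) ≈ 0.02619, so f ≈ 15.8644 / 0.05237 ≈ 302.9190 mm.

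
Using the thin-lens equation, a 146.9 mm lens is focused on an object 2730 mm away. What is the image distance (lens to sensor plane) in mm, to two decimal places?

1/dᵢ = 1/f − 1/dₒ = 1/146.9 − 1/2730 = 0.0064411 mm⁻¹.
dᵢ = 1/0.0064411 ≈ 155.2542 mm.

155.25 mm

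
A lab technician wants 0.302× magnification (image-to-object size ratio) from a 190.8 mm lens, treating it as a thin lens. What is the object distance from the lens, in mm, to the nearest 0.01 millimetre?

With m = dᵢ/dₒ and 1/f = 1/dₒ + 1/dᵢ, substituting dᵢ = m·dₒ gives 1/f = (1 + 1/m)/dₒ, hence dₒ = f·(1 + 1/m).
dₒ = 190.8 × (1 + 1/0.302) = 190.8 × 4.31126 ≈ 822.588 mm.

822.59 mm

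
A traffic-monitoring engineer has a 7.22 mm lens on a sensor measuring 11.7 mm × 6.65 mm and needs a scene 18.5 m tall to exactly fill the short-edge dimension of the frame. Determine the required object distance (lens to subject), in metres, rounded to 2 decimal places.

W: 18.5 m = 18500 mm.
Magnification m = h/W = dᵢ/dₒ; combined with 1/f = 1/dₒ + 1/dᵢ this gives dₒ = f·(1 + W/h).
dₒ = 7.22 mm × (1 + 18500/6.65) = 7.22 × 2782.9549 ≈ 20092.934 mm = 20.0929 m.

20.09 m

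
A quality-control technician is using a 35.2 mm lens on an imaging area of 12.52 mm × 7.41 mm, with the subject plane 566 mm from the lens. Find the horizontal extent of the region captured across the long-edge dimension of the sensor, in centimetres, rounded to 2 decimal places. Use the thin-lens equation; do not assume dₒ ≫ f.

18.88 cm

Similar triangles through the lens centre give W/dₒ = w/dᵢ; with 1/f = 1/dₒ + 1/dᵢ this gives W = w·(dₒ − f)/f.
W = 12.52 mm × (566 − 35.2) / 35.2 = 12.52 × 15.0795 ≈ 188.796 mm = 18.8796 cm.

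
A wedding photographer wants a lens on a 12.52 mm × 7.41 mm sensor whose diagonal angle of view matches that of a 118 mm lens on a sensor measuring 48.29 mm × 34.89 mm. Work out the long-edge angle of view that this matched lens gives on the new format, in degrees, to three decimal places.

24.513°

Sensor diagonal = √(48.29² + 34.89²) = √3549.2362 ≈ 59.5755 mm.
Sensor diagonal = √(12.52² + 7.41²) = √211.6585 ≈ 14.5485 mm.
Equal diagonal AOV ⇒ f₂ = f₁ · 14.5485/59.5755 = 118 × 0.24420 ≈ 28.8159 mm.
Long-edge AOV on the new format = 2·arctan(12.52 / (2 × 28.8159)) = 2·arctan(0.21724) ≈ 24.5131°.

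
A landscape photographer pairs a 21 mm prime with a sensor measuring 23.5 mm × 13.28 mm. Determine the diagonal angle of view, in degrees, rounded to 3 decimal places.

Sensor diagonal = √(23.5² + 13.28²) = √728.6084 ≈ 26.9927 mm.
Angle of view α = 2·arctan(d/2f) with d = 26.9927 mm and f = 21 mm.
d/2f = 0.64268; arctan(0.64268) ≈ 32.7282°, so α ≈ 65.4564°.

65.456°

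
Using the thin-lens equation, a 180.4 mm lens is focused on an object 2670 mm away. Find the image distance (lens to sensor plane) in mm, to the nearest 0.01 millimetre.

1/dᵢ = 1/f − 1/dₒ = 1/180.4 − 1/2670 = 0.0051687 mm⁻¹.
dᵢ = 1/0.0051687 ≈ 193.4720 mm.

193.47 mm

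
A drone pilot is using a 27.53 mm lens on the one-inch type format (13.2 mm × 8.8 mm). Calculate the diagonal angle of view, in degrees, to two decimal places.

32.15°

Sensor diagonal = √(13.2² + 8.8²) = √251.6800 ≈ 15.8644 mm.
Angle of view α = 2·arctan(d/2f) with d = 15.8644 mm and f = 27.53 mm.
d/2f = 0.28813; arctan(0.28813) ≈ 16.0733°, so α ≈ 32.1465°.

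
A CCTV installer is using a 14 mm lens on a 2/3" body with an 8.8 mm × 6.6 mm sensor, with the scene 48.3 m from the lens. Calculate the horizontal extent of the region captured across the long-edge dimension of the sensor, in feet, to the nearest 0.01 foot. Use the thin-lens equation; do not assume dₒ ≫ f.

99.58 ft

dₒ: 48.3 m = 48300 mm.
Similar triangles through the lens centre give W/dₒ = w/dᵢ; with 1/f = 1/dₒ + 1/dᵢ this gives W = w·(dₒ − f)/f.
W = 8.8 mm × (48300 − 14) / 14 = 8.8 × 3449.0000 ≈ 30351.200 mm = 30351.200/304.8 ft = 99.5774 ft.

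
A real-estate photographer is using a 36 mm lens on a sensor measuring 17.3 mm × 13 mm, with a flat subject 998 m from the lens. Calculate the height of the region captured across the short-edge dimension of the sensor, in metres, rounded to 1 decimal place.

360.4 m

dₒ: 998 m = 998000 mm.
Similar triangles through the lens centre give W/dₒ = h/dᵢ; with 1/f = 1/dₒ + 1/dᵢ this gives W = h·(dₒ − f)/f.
W = 13 mm × (998000 − 36) / 36 = 13 × 27721.2222 ≈ 360375.889 mm = 360.376 m.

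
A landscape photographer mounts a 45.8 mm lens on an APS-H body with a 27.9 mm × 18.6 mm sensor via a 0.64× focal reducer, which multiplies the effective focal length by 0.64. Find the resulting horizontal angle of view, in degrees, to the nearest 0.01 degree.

Effective focal length f = 45.8 × 0.64 = 29.312 mm.
α = 2·arctan(27.9 / (2 × 29.312)) = 2·arctan(0.47591) ≈ 50.9009°.

50.90°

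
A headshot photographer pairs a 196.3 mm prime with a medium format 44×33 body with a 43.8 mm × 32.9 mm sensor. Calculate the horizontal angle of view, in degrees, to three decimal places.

Angle of view α = 2·arctan(w/2f) with w = 43.8 mm and f = 196.3 mm.
w/2f = 0.11156; arctan(0.11156) ≈ 6.3658°, so α ≈ 12.7316°.

12.732°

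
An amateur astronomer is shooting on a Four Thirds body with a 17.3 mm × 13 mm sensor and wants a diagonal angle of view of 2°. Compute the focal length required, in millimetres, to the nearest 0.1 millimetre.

619.9 mm

Sensor diagonal = √(17.3² + 13²) = √468.2900 ≈ 21.6400 mm.
From α = 2·arctan(d/2f) we get f = d / (2·tan(α/2)).
With d = 21.6400 mm and α/2 = 1°, tan(α/2) ≈ 0.01746, so f ≈ 21.6400 / 0.03491 ≈ 619.8776 mm.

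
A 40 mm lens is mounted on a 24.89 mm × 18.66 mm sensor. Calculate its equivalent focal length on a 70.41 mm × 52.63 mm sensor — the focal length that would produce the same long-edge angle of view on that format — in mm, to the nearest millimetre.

Equal angle of view means equal width/f ratio, so f₂ = f₁ · (width₂/width₁) = 40 × 70.41/24.89.
f₂ = 40 × 2.82885 ≈ 113.154 mm.

113 mm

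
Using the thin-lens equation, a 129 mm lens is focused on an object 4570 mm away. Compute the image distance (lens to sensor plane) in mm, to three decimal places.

132.747 mm

1/dᵢ = 1/f − 1/dₒ = 1/129 − 1/4570 = 0.0075331 mm⁻¹.
dᵢ = 1/0.0075331 ≈ 132.7471 mm.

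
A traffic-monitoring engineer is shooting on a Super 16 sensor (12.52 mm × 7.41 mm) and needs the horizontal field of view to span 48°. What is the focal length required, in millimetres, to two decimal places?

From α = 2·arctan(w/2f) we get f = w / (2·tan(α/2)).
With w = 12.52 mm and α/2 = 24°, tan(α/2) ≈ 0.44523, so f ≈ 12.52 / 0.89046 ≈ 14.0602 mm.

14.06 mm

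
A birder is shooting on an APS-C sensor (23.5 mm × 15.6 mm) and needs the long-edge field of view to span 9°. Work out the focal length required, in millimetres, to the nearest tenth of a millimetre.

149.3 mm

From α = 2·arctan(w/2f) we get f = w / (2·tan(α/2)).
With w = 23.5 mm and α/2 = 4.5°, tan(α/2) ≈ 0.07870, so f ≈ 23.5 / 0.15740 ≈ 149.2979 mm.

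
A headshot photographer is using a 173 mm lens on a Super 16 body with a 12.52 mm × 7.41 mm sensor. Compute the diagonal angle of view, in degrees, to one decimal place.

4.8°

Sensor diagonal = √(12.52² + 7.41²) = √211.6585 ≈ 14.5485 mm.
Angle of view α = 2·arctan(d/2f) with d = 14.5485 mm and f = 173 mm.
d/2f = 0.04205; arctan(0.04205) ≈ 2.4077°, so α ≈ 4.8155°.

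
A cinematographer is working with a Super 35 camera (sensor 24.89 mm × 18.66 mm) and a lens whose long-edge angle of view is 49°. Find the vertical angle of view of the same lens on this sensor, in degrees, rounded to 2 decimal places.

37.73°

From the long-edge AOV: f = 24.89 / (2·tan(24.5°)) = 24.89 / 0.91145 ≈ 27.3081 mm.
Vertical AOV = 2·arctan(18.66 / (2 × 27.3081)) = 2·arctan(0.34166) ≈ 37.7262°.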